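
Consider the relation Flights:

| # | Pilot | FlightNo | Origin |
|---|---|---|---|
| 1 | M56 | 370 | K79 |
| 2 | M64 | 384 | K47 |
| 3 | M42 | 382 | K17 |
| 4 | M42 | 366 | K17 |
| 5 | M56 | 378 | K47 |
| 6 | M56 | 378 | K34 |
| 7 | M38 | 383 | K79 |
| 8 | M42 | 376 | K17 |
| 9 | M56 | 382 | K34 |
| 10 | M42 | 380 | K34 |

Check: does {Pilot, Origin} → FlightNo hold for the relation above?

(Pilot=M56, Origin=K79): row 1 → FlightNo = 370 ✓
(Pilot=M64, Origin=K47): row 2 → FlightNo = 384 ✓
(Pilot=M42, Origin=K17): rows 3, 4, 8 → FlightNo takes values {382, 366, 376} — violation
(Pilot=M56, Origin=K47): row 5 → FlightNo = 378 ✓
(Pilot=M56, Origin=K34): rows 6, 9 → FlightNo takes values {378, 382} — violation
(Pilot=M38, Origin=K79): row 7 → FlightNo = 383 ✓
(Pilot=M42, Origin=K34): row 10 → FlightNo = 380 ✓
Two rows agree on {Pilot, Origin} but differ on FlightNo, so {Pilot, Origin} → FlightNo does not hold.

No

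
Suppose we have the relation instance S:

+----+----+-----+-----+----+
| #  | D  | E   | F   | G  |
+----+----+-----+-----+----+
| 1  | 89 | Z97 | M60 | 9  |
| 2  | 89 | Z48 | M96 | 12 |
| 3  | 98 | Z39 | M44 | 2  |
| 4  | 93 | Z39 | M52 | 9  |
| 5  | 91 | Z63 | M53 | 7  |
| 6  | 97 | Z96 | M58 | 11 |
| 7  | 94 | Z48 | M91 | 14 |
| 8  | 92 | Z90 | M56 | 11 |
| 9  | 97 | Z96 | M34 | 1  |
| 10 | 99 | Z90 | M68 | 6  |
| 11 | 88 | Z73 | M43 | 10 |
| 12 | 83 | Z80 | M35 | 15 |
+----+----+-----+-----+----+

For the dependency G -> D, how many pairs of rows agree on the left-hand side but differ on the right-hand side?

G=9: violating pairs (1,4) — 1 pair.
G=11: violating pairs (6,8) — 1 pair.

2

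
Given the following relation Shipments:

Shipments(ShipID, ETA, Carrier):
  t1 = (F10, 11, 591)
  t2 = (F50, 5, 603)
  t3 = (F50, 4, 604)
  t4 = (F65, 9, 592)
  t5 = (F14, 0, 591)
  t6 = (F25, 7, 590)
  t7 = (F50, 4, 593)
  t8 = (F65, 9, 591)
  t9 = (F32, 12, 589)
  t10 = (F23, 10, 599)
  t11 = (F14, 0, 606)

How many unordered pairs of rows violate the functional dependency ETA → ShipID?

ETA=4: all 2 rows agree on ShipID — 0 pairs.
ETA=9: all 2 rows agree on ShipID — 0 pairs.
ETA=0: all 2 rows agree on ShipID — 0 pairs.

0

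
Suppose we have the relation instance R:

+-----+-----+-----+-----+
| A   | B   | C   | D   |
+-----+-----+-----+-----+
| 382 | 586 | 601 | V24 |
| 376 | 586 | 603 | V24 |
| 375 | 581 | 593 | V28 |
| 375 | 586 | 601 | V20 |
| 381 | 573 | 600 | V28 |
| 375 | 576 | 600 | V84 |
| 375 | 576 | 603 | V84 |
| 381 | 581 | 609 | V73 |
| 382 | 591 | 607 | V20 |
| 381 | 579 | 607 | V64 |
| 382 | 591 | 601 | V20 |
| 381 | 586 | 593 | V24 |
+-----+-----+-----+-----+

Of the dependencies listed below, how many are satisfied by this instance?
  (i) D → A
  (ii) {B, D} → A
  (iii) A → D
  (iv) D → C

(i) D → A: D=V24: 3 rows → A takes values {382, 376, 381} — violation; D=V28: 2 rows → A takes values {375, 381} — violation; D=V20: 3 rows → A takes values {375, 382} — violation — fails.
(ii) {B, D} → A: (B=586, D=V24): 3 rows → A takes values {382, 376, 381} — violation — fails.
(iii) A → D: A=382: 3 rows → D takes values {V24, V20} — violation; A=375: 4 rows → D takes values {V28, V20, V84} — violation; A=381: 4 rows → D takes values {V28, V73, V64, V24} — violation — fails.
(iv) D → C: D=V24: 3 rows → C takes values {601, 603, 593} — violation; D=V28: 2 rows → C takes values {593, 600} — violation; D=V20: 3 rows → C takes values {601, 607} — violation; D=V84: 2 rows → C takes values {600, 603} — violation — fails.
None of the 4 dependencies hold.

0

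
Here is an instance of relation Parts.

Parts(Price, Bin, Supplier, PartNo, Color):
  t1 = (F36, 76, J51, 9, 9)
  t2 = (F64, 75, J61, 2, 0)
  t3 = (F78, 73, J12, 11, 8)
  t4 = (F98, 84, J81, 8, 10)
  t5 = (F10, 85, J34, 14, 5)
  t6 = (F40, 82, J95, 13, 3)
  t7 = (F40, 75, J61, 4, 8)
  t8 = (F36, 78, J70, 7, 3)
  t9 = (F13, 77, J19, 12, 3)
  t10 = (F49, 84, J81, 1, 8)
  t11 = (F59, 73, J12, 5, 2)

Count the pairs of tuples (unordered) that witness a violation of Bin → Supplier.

Bin=75: all 2 rows agree on Supplier — 0 pairs.
Bin=73: all 2 rows agree on Supplier — 0 pairs.
Bin=84: all 2 rows agree on Supplier — 0 pairs.

0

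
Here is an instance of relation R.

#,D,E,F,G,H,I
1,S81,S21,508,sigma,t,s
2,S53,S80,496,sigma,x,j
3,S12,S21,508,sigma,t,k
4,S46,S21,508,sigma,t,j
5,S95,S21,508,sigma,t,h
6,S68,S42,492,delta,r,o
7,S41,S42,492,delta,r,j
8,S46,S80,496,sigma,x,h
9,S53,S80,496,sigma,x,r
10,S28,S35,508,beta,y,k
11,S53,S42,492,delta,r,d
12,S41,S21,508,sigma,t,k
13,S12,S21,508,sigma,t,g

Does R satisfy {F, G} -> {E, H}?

(F=508, G=sigma): rows 1, 3, 4, 5, 12, 13 → {E,H} = (S21, t), (S21, t), (S21, t), (S21, t), (S21, t), (S21, t) ✓
(F=496, G=sigma): rows 2, 8, 9 → {E,H} = (S80, x), (S80, x), (S80, x) ✓
(F=492, G=delta): rows 6, 7, 11 → {E,H} = (S42, r), (S42, r), (S42, r) ✓
(F=508, G=beta): row 10 → {E,H} = (S35, y) ✓
Every {F, G} value is associated with a single {E, H} value, so {F, G} -> {E, H} holds.

Yes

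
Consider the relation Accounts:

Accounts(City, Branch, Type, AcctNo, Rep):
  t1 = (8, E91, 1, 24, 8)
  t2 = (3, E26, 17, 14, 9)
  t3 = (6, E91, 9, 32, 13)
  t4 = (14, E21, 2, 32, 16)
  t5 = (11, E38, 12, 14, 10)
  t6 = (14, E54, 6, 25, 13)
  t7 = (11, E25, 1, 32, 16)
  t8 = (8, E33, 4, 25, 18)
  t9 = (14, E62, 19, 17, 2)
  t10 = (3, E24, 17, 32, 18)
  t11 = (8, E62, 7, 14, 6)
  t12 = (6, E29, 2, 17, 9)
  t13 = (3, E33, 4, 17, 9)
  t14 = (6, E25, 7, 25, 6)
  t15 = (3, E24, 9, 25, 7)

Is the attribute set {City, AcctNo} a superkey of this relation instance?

All 15 rows have distinct {City, AcctNo} values, so {City, AcctNo} → (all attributes) holds and {City, AcctNo} is a superkey.

Yes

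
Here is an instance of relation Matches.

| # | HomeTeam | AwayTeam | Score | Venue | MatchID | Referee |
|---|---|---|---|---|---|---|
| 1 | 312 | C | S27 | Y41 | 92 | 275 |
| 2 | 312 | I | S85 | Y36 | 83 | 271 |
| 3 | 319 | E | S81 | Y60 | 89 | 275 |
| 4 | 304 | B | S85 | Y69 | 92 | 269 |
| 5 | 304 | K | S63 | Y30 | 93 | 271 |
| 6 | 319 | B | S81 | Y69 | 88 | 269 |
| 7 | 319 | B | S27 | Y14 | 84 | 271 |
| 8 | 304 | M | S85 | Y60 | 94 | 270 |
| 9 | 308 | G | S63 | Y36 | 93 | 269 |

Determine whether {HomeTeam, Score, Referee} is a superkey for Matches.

All 9 rows have distinct {HomeTeam, Score, Referee} values, so {HomeTeam, Score, Referee} → (all attributes) holds and {HomeTeam, Score, Referee} is a superkey.

Yes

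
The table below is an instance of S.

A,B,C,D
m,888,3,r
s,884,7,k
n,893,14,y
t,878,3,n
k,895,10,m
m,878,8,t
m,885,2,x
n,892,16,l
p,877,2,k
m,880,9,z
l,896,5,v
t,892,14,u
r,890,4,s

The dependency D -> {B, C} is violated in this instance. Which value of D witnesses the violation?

k

D=r: 1 row → {B,C} = (888, 3) ✓
D=k: 2 rows → {B,C} takes values {(884, 7), (877, 2)} — violation
D=y: 1 row → {B,C} = (893, 14) ✓
D=n: 1 row → {B,C} = (878, 3) ✓
D=m: 1 row → {B,C} = (895, 10) ✓
D=t: 1 row → {B,C} = (878, 8) ✓
D=x: 1 row → {B,C} = (885, 2) ✓
D=l: 1 row → {B,C} = (892, 16) ✓
D=z: 1 row → {B,C} = (880, 9) ✓
D=v: 1 row → {B,C} = (896, 5) ✓
D=u: 1 row → {B,C} = (892, 14) ✓
D=s: 1 row → {B,C} = (890, 4) ✓
The only D value with inconsistent RHS is D=k.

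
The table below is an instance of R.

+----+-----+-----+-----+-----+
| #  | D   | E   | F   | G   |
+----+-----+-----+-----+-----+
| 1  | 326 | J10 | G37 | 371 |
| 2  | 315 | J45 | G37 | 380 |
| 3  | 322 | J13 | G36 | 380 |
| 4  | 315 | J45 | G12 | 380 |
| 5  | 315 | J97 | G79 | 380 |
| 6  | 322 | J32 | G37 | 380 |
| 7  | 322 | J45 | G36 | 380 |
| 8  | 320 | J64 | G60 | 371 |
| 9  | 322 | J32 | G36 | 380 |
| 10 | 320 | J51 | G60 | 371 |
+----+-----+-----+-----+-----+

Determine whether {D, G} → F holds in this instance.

(D=326, G=371): row 1 → F = G37 ✓
(D=315, G=380): rows 2, 4, 5 → F takes values {G37, G12, G79} — violation
(D=322, G=380): rows 3, 6, 7, 9 → F takes values {G36, G37} — violation
(D=320, G=371): rows 8, 10 → F = G60, G60 ✓
Two rows agree on {D, G} but differ on F, so {D, G} → F does not hold.

No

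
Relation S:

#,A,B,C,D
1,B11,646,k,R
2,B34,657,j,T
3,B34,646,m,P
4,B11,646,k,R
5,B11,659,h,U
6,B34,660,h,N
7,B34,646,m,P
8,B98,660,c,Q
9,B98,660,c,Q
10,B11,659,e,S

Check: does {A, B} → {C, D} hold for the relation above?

No

(A=B11, B=646): rows 1, 4 → {C,D} = (k, R), (k, R) ✓
(A=B34, B=657): row 2 → {C,D} = (j, T) ✓
(A=B34, B=646): rows 3, 7 → {C,D} = (m, P), (m, P) ✓
(A=B11, B=659): rows 5, 10 → {C,D} takes values {(h, U), (e, S)} — violation
(A=B34, B=660): row 6 → {C,D} = (h, N) ✓
(A=B98, B=660): rows 8, 9 → {C,D} = (c, Q), (c, Q) ✓
Two rows agree on {A, B} but differ on {C, D}, so {A, B} → {C, D} does not hold.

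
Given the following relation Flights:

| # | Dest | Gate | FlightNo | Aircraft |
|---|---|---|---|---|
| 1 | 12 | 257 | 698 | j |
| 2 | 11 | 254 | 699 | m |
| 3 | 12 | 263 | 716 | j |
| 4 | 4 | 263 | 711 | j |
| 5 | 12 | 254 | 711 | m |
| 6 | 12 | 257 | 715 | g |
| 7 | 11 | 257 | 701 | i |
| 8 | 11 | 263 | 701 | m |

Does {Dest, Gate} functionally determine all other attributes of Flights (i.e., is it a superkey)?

Rows 1 and 6 have the same {Dest, Gate} value (Dest=12, Gate=257) but are distinct tuples, so {Dest, Gate} does not determine every attribute — not a superkey.

No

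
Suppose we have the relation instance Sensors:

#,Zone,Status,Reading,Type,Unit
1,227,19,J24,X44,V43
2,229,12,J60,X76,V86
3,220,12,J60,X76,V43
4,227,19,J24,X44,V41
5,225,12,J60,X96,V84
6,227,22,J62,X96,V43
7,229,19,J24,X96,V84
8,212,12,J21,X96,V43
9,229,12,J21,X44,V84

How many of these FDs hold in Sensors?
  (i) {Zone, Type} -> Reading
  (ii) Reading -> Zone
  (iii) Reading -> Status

(i) {Zone, Type} -> Reading: every LHS value maps to a single RHS value — holds.
(ii) Reading -> Zone: Reading=J24: rows 1, 4, 7 → Zone takes values {227, 229} — violation; Reading=J60: rows 2, 3, 5 → Zone takes values {229, 220, 225} — violation; Reading=J21: rows 8, 9 → Zone takes values {212, 229} — violation — fails.
(iii) Reading -> Status: every LHS value maps to a single RHS value — holds.
2 of the 3 dependencies hold.

2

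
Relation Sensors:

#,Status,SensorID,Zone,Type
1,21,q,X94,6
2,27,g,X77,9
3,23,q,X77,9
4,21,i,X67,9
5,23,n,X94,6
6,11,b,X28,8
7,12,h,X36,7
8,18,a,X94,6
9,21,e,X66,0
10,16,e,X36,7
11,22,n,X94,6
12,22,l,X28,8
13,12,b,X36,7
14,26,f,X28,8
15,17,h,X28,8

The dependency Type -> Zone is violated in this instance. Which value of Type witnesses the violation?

9

Type=6: rows 1, 5, 8, 11 → Zone = X94, X94, X94, X94 ✓
Type=9: rows 2, 3, 4 → Zone takes values {X77, X67} — violation
Type=8: rows 6, 12, 14, 15 → Zone = X28, X28, X28, X28 ✓
Type=7: rows 7, 10, 13 → Zone = X36, X36, X36 ✓
Type=0: row 9 → Zone = X66 ✓
The only Type value with inconsistent Zone is Type=9.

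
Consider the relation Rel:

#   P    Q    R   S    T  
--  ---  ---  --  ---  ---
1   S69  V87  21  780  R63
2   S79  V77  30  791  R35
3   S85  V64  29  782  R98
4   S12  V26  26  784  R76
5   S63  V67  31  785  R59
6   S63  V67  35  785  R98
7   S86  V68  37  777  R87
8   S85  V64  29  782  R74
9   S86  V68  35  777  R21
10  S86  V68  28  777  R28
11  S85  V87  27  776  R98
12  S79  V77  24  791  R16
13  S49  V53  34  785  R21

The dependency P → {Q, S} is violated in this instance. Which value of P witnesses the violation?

P=S69: row 1 → {Q,S} = (V87, 780) ✓
P=S79: rows 2, 12 → {Q,S} = (V77, 791), (V77, 791) ✓
P=S85: rows 3, 8, 11 → {Q,S} takes values {(V64, 782), (V87, 776)} — violation
P=S12: row 4 → {Q,S} = (V26, 784) ✓
P=S63: rows 5, 6 → {Q,S} = (V67, 785), (V67, 785) ✓
P=S86: rows 7, 9, 10 → {Q,S} = (V68, 777), (V68, 777), (V68, 777) ✓
P=S49: row 13 → {Q,S} = (V53, 785) ✓
The only P value with inconsistent RHS is P=S85.

S85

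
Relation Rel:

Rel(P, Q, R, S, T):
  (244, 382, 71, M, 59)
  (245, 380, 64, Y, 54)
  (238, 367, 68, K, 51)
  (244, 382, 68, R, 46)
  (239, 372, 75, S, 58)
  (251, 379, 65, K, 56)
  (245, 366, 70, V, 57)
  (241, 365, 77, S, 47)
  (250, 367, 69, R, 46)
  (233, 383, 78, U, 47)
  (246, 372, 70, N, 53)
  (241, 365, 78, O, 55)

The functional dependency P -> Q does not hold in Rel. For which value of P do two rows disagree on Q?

245

P=244: 2 rows → Q = 382, 382 ✓
P=245: 2 rows → Q takes values {380, 366} — violation
P=238: 1 row → Q = 367 ✓
P=239: 1 row → Q = 372 ✓
P=251: 1 row → Q = 379 ✓
P=241: 2 rows → Q = 365, 365 ✓
P=250: 1 row → Q = 367 ✓
P=233: 1 row → Q = 383 ✓
P=246: 1 row → Q = 372 ✓
The only P value with inconsistent Q is P=245.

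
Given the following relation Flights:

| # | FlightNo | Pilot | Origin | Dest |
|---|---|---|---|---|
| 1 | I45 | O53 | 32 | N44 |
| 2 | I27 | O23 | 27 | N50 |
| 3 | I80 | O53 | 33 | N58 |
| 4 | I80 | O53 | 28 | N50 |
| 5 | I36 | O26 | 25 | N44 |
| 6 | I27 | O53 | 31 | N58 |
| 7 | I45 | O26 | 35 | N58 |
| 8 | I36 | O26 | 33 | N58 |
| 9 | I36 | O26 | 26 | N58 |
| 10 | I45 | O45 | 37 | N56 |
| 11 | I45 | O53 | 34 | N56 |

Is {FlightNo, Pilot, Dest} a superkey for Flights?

Rows 8 and 9 have the same {FlightNo, Pilot, Dest} value (FlightNo=I36, Pilot=O26, Dest=N58) but are distinct tuples, so {FlightNo, Pilot, Dest} does not determine every attribute — not a superkey.

No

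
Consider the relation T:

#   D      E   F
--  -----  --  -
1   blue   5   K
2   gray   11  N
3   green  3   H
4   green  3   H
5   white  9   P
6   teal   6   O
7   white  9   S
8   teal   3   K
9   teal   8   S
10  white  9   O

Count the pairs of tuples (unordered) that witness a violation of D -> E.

3

D=green: all 2 rows agree on E — 0 pairs.
D=white: all 3 rows agree on E — 0 pairs.
D=teal: violating pairs (6,8), (6,9), (8,9) — 3 pairs.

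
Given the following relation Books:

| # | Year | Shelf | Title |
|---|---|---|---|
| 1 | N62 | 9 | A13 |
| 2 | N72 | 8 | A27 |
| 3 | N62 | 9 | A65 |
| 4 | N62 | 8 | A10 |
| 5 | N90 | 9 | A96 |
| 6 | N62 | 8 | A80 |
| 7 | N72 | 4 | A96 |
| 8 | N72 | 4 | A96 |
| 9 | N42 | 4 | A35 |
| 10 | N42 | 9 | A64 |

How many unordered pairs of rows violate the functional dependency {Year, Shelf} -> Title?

(Year=N62, Shelf=9): violating pairs (1,3) — 1 pair.
(Year=N62, Shelf=8): violating pairs (4,6) — 1 pair.
(Year=N72, Shelf=4): all 2 rows agree on Title — 0 pairs.

2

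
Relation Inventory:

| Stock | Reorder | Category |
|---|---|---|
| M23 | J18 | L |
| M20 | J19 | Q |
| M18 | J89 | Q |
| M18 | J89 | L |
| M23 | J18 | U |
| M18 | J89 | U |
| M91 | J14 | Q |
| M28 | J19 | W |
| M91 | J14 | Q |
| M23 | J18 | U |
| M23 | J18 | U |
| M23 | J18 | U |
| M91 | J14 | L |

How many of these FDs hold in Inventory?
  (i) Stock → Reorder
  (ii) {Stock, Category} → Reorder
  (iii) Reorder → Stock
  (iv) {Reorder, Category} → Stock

3

(i) Stock → Reorder: every LHS value maps to a single RHS value — holds.
(ii) {Stock, Category} → Reorder: every LHS value maps to a single RHS value — holds.
(iii) Reorder → Stock: Reorder=J19: 2 rows → Stock takes values {M20, M28} — violation — fails.
(iv) {Reorder, Category} → Stock: every LHS value maps to a single RHS value — holds.
3 of the 4 dependencies hold.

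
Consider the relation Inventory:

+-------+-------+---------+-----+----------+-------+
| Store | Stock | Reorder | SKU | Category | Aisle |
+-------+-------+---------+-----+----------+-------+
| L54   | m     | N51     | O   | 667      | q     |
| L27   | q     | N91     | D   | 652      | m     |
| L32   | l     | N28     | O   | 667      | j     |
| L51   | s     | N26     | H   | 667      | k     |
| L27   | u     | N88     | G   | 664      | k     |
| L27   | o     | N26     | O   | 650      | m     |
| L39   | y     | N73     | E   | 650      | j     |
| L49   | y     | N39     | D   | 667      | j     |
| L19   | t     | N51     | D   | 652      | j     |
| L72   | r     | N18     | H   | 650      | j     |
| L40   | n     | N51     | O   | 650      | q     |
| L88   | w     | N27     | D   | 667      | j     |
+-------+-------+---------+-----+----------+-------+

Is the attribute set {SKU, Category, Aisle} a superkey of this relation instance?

No

Two distinct rows share (SKU=D, Category=667, Aisle=j), so {SKU, Category, Aisle} does not determine every attribute — not a superkey.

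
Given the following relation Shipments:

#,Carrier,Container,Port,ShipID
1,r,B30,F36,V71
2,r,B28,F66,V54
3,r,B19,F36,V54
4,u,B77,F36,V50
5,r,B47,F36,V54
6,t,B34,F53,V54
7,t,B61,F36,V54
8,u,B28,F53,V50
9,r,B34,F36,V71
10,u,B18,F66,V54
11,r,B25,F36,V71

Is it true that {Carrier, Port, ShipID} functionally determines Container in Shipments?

No

(Carrier=r, Port=F36, ShipID=V71): rows 1, 9, 11 → Container takes values {B30, B34, B25} — violation
(Carrier=r, Port=F66, ShipID=V54): row 2 → Container = B28 ✓
(Carrier=r, Port=F36, ShipID=V54): rows 3, 5 → Container takes values {B19, B47} — violation
(Carrier=u, Port=F36, ShipID=V50): row 4 → Container = B77 ✓
(Carrier=t, Port=F53, ShipID=V54): row 6 → Container = B34 ✓
(Carrier=t, Port=F36, ShipID=V54): row 7 → Container = B61 ✓
(Carrier=u, Port=F53, ShipID=V50): row 8 → Container = B28 ✓
(Carrier=u, Port=F66, ShipID=V54): row 10 → Container = B18 ✓
Two rows agree on {Carrier, Port, ShipID} but differ on Container, so {Carrier, Port, ShipID} → Container does not hold.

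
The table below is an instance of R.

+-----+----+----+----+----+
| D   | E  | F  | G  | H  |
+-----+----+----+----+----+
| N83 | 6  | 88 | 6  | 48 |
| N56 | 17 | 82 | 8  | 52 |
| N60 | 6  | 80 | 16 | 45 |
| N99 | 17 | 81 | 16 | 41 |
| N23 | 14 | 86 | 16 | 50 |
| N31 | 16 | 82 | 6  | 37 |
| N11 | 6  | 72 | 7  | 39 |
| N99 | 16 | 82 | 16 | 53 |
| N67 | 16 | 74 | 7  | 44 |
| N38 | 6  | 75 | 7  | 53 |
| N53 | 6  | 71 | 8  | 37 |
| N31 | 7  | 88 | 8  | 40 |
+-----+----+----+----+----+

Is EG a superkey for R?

No

Two distinct rows share (E=6, G=7), so EG does not determine every attribute — not a superkey.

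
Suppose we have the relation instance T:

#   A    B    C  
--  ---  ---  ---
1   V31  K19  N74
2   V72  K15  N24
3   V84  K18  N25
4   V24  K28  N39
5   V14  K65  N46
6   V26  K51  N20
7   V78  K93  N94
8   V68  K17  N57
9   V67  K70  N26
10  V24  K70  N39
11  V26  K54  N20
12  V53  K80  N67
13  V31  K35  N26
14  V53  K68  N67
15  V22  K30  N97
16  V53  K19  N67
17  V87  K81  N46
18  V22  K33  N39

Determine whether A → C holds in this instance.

No

A=V31: rows 1, 13 → C takes values {N74, N26} — violation
A=V72: row 2 → C = N24 ✓
A=V84: row 3 → C = N25 ✓
A=V24: rows 4, 10 → C = N39, N39 ✓
A=V14: row 5 → C = N46 ✓
A=V26: rows 6, 11 → C = N20, N20 ✓
A=V78: row 7 → C = N94 ✓
A=V68: row 8 → C = N57 ✓
A=V67: row 9 → C = N26 ✓
A=V53: rows 12, 14, 16 → C = N67, N67, N67 ✓
A=V22: rows 15, 18 → C takes values {N97, N39} — violation
A=V87: row 17 → C = N46 ✓
Two rows agree on A but differ on C, so A → C does not hold.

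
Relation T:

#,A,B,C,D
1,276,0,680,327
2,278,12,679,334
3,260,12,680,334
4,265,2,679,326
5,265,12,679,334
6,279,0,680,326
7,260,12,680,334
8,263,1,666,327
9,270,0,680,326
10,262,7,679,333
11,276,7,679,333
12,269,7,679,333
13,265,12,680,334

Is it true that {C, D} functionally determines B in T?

Yes

(C=680, D=327): row 1 → B = 0 ✓
(C=679, D=334): rows 2, 5 → B = 12, 12 ✓
(C=680, D=334): rows 3, 7, 13 → B = 12, 12, 12 ✓
(C=679, D=326): row 4 → B = 2 ✓
(C=680, D=326): rows 6, 9 → B = 0, 0 ✓
(C=666, D=327): row 8 → B = 1 ✓
(C=679, D=333): rows 10, 11, 12 → B = 7, 7, 7 ✓
Every {C, D} value is associated with a single B value, so {C, D} → B holds.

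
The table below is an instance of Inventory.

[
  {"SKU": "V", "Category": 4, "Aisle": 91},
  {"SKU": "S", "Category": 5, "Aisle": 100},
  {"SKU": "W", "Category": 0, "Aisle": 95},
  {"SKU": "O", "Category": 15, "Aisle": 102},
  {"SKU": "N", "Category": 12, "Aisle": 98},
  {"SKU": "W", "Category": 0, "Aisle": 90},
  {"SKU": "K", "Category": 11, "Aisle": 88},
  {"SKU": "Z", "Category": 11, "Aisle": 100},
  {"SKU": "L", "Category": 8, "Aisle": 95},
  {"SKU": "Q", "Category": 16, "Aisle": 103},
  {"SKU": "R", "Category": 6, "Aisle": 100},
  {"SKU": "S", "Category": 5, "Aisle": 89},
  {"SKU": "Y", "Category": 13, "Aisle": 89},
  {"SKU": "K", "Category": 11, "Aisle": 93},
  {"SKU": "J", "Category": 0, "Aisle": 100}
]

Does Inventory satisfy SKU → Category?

SKU=V: 1 row → Category = 4 ✓
SKU=S: 2 rows → Category = 5, 5 ✓
SKU=W: 2 rows → Category = 0, 0 ✓
SKU=O: 1 row → Category = 15 ✓
SKU=N: 1 row → Category = 12 ✓
SKU=K: 2 rows → Category = 11, 11 ✓
SKU=Z: 1 row → Category = 11 ✓
SKU=L: 1 row → Category = 8 ✓
SKU=Q: 1 row → Category = 16 ✓
SKU=R: 1 row → Category = 6 ✓
SKU=Y: 1 row → Category = 13 ✓
SKU=J: 1 row → Category = 0 ✓
Every SKU value is associated with a single Category value, so SKU → Category holds.

Yes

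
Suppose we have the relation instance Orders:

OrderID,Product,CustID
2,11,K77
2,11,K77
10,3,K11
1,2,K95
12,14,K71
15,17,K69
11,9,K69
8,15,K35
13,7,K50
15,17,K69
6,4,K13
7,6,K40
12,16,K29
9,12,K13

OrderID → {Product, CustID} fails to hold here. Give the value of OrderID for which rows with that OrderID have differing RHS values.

OrderID=2: 2 rows → {Product,CustID} = (11, K77), (11, K77) ✓
OrderID=10: 1 row → {Product,CustID} = (3, K11) ✓
OrderID=1: 1 row → {Product,CustID} = (2, K95) ✓
OrderID=12: 2 rows → {Product,CustID} takes values {(14, K71), (16, K29)} — violation
OrderID=15: 2 rows → {Product,CustID} = (17, K69), (17, K69) ✓
OrderID=11: 1 row → {Product,CustID} = (9, K69) ✓
OrderID=8: 1 row → {Product,CustID} = (15, K35) ✓
OrderID=13: 1 row → {Product,CustID} = (7, K50) ✓
OrderID=6: 1 row → {Product,CustID} = (4, K13) ✓
OrderID=7: 1 row → {Product,CustID} = (6, K40) ✓
OrderID=9: 1 row → {Product,CustID} = (12, K13) ✓
The only OrderID value with inconsistent RHS is OrderID=12.

12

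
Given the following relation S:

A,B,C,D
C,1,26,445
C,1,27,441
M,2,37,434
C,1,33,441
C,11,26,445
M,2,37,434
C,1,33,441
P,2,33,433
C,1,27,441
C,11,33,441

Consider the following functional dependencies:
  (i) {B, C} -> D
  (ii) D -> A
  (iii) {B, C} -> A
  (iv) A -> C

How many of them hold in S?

3

(i) {B, C} -> D: every LHS value maps to a single RHS value — holds.
(ii) D -> A: every LHS value maps to a single RHS value — holds.
(iii) {B, C} -> A: every LHS value maps to a single RHS value — holds.
(iv) A -> C: A=C: 7 rows → C takes values {26, 27, 33} — violation — fails.
3 of the 4 dependencies hold.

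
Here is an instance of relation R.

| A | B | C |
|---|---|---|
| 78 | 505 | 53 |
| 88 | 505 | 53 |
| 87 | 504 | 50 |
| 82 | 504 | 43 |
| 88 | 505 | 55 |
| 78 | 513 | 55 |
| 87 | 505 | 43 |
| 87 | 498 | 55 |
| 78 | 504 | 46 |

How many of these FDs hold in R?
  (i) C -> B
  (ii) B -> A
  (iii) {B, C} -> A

0

(i) C -> B: C=43: 2 rows → B takes values {504, 505} — violation; C=55: 3 rows → B takes values {505, 513, 498} — violation — fails.
(ii) B -> A: B=505: 4 rows → A takes values {78, 88, 87} — violation; B=504: 3 rows → A takes values {87, 82, 78} — violation — fails.
(iii) {B, C} -> A: (B=505, C=53): 2 rows → A takes values {78, 88} — violation — fails.
None of the 3 dependencies hold.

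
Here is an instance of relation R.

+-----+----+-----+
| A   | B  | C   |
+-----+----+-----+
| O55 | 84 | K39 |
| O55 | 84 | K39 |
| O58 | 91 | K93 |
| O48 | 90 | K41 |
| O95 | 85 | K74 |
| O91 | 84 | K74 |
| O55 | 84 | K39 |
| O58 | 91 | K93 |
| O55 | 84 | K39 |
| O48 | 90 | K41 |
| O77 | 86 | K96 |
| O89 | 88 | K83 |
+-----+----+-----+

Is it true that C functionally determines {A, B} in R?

No

C=K39: 4 rows → {A,B} = (O55, 84), (O55, 84), (O55, 84), (O55, 84) ✓
C=K93: 2 rows → {A,B} = (O58, 91), (O58, 91) ✓
C=K41: 2 rows → {A,B} = (O48, 90), (O48, 90) ✓
C=K74: 2 rows → {A,B} takes values {(O95, 85), (O91, 84)} — violation
C=K96: 1 row → {A,B} = (O77, 86) ✓
C=K83: 1 row → {A,B} = (O89, 88) ✓
Two rows agree on C but differ on {A, B}, so C → {A, B} does not hold.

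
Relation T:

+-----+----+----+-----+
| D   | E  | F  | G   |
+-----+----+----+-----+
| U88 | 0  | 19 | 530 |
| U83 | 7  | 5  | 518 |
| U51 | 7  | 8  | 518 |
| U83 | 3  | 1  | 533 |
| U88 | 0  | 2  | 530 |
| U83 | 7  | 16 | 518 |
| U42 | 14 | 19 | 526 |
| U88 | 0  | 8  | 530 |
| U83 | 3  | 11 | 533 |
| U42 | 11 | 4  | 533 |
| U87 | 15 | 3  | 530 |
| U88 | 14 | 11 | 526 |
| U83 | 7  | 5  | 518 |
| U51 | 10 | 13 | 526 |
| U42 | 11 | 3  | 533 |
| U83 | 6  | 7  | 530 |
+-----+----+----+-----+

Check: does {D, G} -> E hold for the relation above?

Yes

(D=U88, G=530): 3 rows → E = 0, 0, 0 ✓
(D=U83, G=518): 3 rows → E = 7, 7, 7 ✓
(D=U51, G=518): 1 row → E = 7 ✓
(D=U83, G=533): 2 rows → E = 3, 3 ✓
(D=U42, G=526): 1 row → E = 14 ✓
(D=U42, G=533): 2 rows → E = 11, 11 ✓
(D=U87, G=530): 1 row → E = 15 ✓
(D=U88, G=526): 1 row → E = 14 ✓
(D=U51, G=526): 1 row → E = 10 ✓
(D=U83, G=530): 1 row → E = 6 ✓
Every {D, G} value is associated with a single E value, so {D, G} -> E holds.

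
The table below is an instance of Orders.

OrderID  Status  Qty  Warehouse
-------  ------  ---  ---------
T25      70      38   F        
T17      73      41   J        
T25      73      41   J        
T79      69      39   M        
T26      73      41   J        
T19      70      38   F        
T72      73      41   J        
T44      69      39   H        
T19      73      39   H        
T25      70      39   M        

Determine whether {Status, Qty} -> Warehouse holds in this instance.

No

(Status=70, Qty=38): 2 rows → Warehouse = F, F ✓
(Status=73, Qty=41): 4 rows → Warehouse = J, J, J, J ✓
(Status=69, Qty=39): 2 rows → Warehouse takes values {M, H} — violation
(Status=73, Qty=39): 1 row → Warehouse = H ✓
(Status=70, Qty=39): 1 row → Warehouse = M ✓
Two rows agree on {Status, Qty} but differ on Warehouse, so {Status, Qty} -> Warehouse does not hold.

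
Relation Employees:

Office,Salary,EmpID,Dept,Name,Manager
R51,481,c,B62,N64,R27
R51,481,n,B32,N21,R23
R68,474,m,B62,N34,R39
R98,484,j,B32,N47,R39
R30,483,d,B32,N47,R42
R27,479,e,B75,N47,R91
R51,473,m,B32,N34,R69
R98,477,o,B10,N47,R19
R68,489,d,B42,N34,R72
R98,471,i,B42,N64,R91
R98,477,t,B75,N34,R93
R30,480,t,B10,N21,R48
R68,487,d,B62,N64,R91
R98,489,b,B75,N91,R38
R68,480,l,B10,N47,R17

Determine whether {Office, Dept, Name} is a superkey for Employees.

Yes

All 15 rows have distinct {Office, Dept, Name} values, so {Office, Dept, Name} → (all attributes) holds and {Office, Dept, Name} is a superkey.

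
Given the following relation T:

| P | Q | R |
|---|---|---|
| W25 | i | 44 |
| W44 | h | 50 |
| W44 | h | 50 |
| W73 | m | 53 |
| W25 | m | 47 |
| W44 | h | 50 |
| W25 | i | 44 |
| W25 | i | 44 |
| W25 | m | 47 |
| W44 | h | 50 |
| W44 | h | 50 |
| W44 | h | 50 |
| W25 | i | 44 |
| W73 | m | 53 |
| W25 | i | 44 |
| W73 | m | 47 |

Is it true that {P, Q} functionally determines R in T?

(P=W25, Q=i): 5 rows → R = 44, 44, 44, 44, 44 ✓
(P=W44, Q=h): 6 rows → R = 50, 50, 50, 50, 50, 50 ✓
(P=W73, Q=m): 3 rows → R takes values {53, 47} — violation
(P=W25, Q=m): 2 rows → R = 47, 47 ✓
Two rows agree on {P, Q} but differ on R, so {P, Q} → R does not hold.

No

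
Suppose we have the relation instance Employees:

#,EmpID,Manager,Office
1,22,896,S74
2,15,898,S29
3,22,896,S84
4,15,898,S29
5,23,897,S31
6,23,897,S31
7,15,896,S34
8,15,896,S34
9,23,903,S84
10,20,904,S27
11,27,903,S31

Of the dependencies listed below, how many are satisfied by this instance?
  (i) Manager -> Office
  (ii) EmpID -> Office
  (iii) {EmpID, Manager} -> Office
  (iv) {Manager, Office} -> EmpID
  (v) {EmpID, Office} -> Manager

(i) Manager -> Office: Manager=896: rows 1, 3, 7, 8 → Office takes values {S74, S84, S34} — violation; Manager=903: rows 9, 11 → Office takes values {S84, S31} — violation — fails.
(ii) EmpID -> Office: EmpID=22: rows 1, 3 → Office takes values {S74, S84} — violation; EmpID=15: rows 2, 4, 7, 8 → Office takes values {S29, S34} — violation; EmpID=23: rows 5, 6, 9 → Office takes values {S31, S84} — violation — fails.
(iii) {EmpID, Manager} -> Office: (EmpID=22, Manager=896): rows 1, 3 → Office takes values {S74, S84} — violation — fails.
(iv) {Manager, Office} -> EmpID: every LHS value maps to a single RHS value — holds.
(v) {EmpID, Office} -> Manager: every LHS value maps to a single RHS value — holds.
2 of the 5 dependencies hold.

2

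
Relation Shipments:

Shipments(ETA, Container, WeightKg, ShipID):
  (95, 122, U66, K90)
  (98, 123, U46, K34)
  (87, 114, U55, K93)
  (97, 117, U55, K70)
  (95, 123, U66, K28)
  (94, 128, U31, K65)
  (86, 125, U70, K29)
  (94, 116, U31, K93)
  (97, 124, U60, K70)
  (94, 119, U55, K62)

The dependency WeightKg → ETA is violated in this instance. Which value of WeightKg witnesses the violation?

WeightKg=U66: 2 rows → ETA = 95, 95 ✓
WeightKg=U46: 1 row → ETA = 98 ✓
WeightKg=U55: 3 rows → ETA takes values {87, 97, 94} — violation
WeightKg=U31: 2 rows → ETA = 94, 94 ✓
WeightKg=U70: 1 row → ETA = 86 ✓
WeightKg=U60: 1 row → ETA = 97 ✓
The only WeightKg value with inconsistent ETA is WeightKg=U55.

U55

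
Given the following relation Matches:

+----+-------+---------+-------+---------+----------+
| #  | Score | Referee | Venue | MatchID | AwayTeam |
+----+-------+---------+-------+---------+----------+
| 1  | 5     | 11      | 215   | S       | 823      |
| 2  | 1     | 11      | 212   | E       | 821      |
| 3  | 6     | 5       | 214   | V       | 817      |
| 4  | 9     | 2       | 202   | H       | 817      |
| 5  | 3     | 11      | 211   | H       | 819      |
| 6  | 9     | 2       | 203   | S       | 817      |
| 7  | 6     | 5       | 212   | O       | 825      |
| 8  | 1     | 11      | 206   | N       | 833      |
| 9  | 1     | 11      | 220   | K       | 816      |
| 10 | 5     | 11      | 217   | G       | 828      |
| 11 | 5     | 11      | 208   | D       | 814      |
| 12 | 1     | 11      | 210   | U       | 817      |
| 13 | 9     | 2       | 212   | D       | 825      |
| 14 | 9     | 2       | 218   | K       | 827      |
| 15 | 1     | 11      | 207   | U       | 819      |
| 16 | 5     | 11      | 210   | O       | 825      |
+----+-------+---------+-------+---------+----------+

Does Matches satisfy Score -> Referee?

Yes

Score=5: rows 1, 10, 11, 16 → Referee = 11, 11, 11, 11 ✓
Score=1: rows 2, 8, 9, 12, 15 → Referee = 11, 11, 11, 11, 11 ✓
Score=6: rows 3, 7 → Referee = 5, 5 ✓
Score=9: rows 4, 6, 13, 14 → Referee = 2, 2, 2, 2 ✓
Score=3: row 5 → Referee = 11 ✓
Every Score value is associated with a single Referee value, so Score -> Referee holds.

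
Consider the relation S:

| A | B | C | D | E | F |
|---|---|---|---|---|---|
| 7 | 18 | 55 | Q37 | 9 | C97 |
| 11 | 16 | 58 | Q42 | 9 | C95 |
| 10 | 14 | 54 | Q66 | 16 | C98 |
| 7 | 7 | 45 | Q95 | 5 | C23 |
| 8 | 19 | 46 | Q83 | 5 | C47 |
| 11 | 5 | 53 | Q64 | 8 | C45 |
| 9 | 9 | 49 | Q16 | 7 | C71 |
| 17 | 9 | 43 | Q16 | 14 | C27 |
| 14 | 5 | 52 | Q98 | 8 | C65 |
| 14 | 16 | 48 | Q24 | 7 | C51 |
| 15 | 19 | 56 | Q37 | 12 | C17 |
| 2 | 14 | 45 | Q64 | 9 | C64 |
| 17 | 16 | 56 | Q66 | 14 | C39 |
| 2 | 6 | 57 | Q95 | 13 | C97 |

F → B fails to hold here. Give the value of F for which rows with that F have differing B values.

F=C97: 2 rows → B takes values {18, 6} — violation
F=C95: 1 row → B = 16 ✓
F=C98: 1 row → B = 14 ✓
F=C23: 1 row → B = 7 ✓
F=C47: 1 row → B = 19 ✓
F=C45: 1 row → B = 5 ✓
F=C71: 1 row → B = 9 ✓
F=C27: 1 row → B = 9 ✓
F=C65: 1 row → B = 5 ✓
F=C51: 1 row → B = 16 ✓
F=C17: 1 row → B = 19 ✓
F=C64: 1 row → B = 14 ✓
F=C39: 1 row → B = 16 ✓
The only F value with inconsistent B is F=C97.

C97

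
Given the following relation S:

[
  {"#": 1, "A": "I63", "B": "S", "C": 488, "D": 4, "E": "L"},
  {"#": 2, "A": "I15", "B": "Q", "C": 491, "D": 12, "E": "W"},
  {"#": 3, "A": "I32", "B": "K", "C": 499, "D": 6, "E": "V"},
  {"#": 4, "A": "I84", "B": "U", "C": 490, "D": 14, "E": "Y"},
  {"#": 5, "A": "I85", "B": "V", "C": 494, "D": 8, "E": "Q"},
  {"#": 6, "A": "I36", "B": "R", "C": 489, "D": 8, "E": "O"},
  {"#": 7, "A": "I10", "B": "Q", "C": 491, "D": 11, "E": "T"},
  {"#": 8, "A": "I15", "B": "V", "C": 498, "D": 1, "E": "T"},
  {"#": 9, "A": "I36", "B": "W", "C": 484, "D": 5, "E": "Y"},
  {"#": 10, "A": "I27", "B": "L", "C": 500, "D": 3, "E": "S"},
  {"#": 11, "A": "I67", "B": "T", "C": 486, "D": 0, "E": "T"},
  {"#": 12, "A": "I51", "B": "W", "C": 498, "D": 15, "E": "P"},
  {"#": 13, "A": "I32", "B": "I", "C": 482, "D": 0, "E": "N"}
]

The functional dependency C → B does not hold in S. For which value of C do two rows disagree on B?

498

C=488: row 1 → B = S ✓
C=491: rows 2, 7 → B = Q, Q ✓
C=499: row 3 → B = K ✓
C=490: row 4 → B = U ✓
C=494: row 5 → B = V ✓
C=489: row 6 → B = R ✓
C=498: rows 8, 12 → B takes values {V, W} — violation
C=484: row 9 → B = W ✓
C=500: row 10 → B = L ✓
C=486: row 11 → B = T ✓
C=482: row 13 → B = I ✓
The only C value with inconsistent B is C=498.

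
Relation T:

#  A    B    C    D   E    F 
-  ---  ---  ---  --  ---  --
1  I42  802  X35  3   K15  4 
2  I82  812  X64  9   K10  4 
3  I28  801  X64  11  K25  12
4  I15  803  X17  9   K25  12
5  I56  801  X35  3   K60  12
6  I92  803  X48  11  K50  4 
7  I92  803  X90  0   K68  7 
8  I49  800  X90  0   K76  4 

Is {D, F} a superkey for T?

All 8 rows have distinct {D, F} values, so {D, F} → (all attributes) holds and {D, F} is a superkey.

Yes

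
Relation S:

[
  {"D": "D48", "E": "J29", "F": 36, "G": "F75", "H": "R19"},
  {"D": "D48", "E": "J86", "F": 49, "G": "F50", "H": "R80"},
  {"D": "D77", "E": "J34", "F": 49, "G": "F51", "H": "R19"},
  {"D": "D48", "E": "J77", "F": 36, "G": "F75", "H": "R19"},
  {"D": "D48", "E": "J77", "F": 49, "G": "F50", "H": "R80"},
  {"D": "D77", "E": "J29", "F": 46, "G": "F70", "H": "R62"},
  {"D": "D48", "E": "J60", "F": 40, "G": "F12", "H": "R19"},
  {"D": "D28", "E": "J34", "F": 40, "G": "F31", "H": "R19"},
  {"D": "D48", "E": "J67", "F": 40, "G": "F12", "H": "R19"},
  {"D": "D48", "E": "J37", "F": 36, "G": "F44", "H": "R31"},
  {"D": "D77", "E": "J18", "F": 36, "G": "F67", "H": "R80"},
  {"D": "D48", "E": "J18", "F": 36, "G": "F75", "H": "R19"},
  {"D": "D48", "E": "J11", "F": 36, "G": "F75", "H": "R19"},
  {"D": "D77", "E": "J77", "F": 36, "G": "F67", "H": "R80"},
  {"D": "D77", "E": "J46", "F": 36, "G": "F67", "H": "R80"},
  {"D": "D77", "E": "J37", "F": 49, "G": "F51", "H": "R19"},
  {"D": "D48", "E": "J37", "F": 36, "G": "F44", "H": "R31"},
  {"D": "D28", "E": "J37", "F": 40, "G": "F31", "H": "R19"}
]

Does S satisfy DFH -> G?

Yes

(D=D48, F=36, H=R19): 4 rows → G = F75, F75, F75, F75 ✓
(D=D48, F=49, H=R80): 2 rows → G = F50, F50 ✓
(D=D77, F=49, H=R19): 2 rows → G = F51, F51 ✓
(D=D77, F=46, H=R62): 1 row → G = F70 ✓
(D=D48, F=40, H=R19): 2 rows → G = F12, F12 ✓
(D=D28, F=40, H=R19): 2 rows → G = F31, F31 ✓
(D=D48, F=36, H=R31): 2 rows → G = F44, F44 ✓
(D=D77, F=36, H=R80): 3 rows → G = F67, F67, F67 ✓
Every DFH value is associated with a single G value, so DFH -> G holds.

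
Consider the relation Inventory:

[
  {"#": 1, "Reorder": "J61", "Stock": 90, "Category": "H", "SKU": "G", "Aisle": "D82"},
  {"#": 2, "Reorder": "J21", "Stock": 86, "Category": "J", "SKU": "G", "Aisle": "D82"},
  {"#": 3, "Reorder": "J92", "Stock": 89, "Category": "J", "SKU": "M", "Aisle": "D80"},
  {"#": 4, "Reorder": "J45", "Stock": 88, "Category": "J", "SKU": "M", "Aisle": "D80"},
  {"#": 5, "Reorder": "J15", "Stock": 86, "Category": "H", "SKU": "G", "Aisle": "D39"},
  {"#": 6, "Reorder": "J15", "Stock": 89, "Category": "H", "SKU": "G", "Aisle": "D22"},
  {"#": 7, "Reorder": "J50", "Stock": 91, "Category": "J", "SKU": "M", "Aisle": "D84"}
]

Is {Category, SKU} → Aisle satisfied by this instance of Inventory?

(Category=H, SKU=G): rows 1, 5, 6 → Aisle takes values {D82, D39, D22} — violation
(Category=J, SKU=G): row 2 → Aisle = D82 ✓
(Category=J, SKU=M): rows 3, 4, 7 → Aisle takes values {D80, D84} — violation
Two rows agree on {Category, SKU} but differ on Aisle, so {Category, SKU} → Aisle does not hold.

No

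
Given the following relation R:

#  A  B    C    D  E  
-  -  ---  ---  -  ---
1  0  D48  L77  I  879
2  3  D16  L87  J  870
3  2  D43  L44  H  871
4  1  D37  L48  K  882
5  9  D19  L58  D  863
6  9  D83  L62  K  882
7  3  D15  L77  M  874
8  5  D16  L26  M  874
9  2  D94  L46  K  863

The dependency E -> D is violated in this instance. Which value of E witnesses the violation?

863

E=879: row 1 → D = I ✓
E=870: row 2 → D = J ✓
E=871: row 3 → D = H ✓
E=882: rows 4, 6 → D = K, K ✓
E=863: rows 5, 9 → D takes values {D, K} — violation
E=874: rows 7, 8 → D = M, M ✓
The only E value with inconsistent D is E=863.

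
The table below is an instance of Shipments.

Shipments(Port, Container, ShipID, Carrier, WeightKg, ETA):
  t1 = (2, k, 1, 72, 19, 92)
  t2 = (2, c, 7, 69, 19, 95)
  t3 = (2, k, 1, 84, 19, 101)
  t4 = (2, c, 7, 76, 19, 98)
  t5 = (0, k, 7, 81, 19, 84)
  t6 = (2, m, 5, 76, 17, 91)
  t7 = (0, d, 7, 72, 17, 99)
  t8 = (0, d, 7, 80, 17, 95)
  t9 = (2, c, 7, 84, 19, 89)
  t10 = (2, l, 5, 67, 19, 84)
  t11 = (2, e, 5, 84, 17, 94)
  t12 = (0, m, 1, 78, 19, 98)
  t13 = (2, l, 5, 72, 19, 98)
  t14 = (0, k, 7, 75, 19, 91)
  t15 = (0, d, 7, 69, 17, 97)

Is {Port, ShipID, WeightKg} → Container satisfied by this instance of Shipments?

No

(Port=2, ShipID=1, WeightKg=19): rows 1, 3 → Container = k, k ✓
(Port=2, ShipID=7, WeightKg=19): rows 2, 4, 9 → Container = c, c, c ✓
(Port=0, ShipID=7, WeightKg=19): rows 5, 14 → Container = k, k ✓
(Port=2, ShipID=5, WeightKg=17): rows 6, 11 → Container takes values {m, e} — violation
(Port=0, ShipID=7, WeightKg=17): rows 7, 8, 15 → Container = d, d, d ✓
(Port=2, ShipID=5, WeightKg=19): rows 10, 13 → Container = l, l ✓
(Port=0, ShipID=1, WeightKg=19): row 12 → Container = m ✓
Two rows agree on {Port, ShipID, WeightKg} but differ on Container, so {Port, ShipID, WeightKg} → Container does not hold.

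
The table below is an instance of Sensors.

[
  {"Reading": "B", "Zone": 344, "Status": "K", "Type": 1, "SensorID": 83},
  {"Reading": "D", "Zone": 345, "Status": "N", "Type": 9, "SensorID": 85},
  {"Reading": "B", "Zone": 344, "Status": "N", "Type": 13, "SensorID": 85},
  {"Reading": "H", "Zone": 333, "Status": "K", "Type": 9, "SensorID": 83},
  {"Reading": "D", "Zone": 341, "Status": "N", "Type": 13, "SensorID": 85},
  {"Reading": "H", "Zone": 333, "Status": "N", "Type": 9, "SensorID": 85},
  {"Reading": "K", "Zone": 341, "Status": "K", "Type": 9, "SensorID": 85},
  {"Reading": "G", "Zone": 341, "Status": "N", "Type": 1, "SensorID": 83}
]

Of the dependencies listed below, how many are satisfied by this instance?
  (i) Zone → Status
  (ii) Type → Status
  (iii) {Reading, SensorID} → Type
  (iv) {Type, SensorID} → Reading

(i) Zone → Status: Zone=344: 2 rows → Status takes values {K, N} — violation; Zone=333: 2 rows → Status takes values {K, N} — violation; Zone=341: 3 rows → Status takes values {N, K} — violation — fails.
(ii) Type → Status: Type=1: 2 rows → Status takes values {K, N} — violation; Type=9: 4 rows → Status takes values {N, K} — violation — fails.
(iii) {Reading, SensorID} → Type: (Reading=D, SensorID=85): 2 rows → Type takes values {9, 13} — violation — fails.
(iv) {Type, SensorID} → Reading: (Type=1, SensorID=83): 2 rows → Reading takes values {B, G} — violation; (Type=9, SensorID=85): 3 rows → Reading takes values {D, H, K} — violation; (Type=13, SensorID=85): 2 rows → Reading takes values {B, D} — violation — fails.
None of the 4 dependencies hold.

0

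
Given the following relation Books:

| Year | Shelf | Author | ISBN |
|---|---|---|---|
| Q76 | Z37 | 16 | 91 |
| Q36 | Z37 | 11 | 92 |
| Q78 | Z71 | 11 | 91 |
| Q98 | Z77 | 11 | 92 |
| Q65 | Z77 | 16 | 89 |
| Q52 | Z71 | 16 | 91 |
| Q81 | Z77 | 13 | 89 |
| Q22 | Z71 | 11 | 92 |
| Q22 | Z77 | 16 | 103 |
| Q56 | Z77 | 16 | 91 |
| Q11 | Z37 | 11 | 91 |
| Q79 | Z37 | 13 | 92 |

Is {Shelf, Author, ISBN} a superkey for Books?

All 12 rows have distinct {Shelf, Author, ISBN} values, so {Shelf, Author, ISBN} → (all attributes) holds and {Shelf, Author, ISBN} is a superkey.

Yes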